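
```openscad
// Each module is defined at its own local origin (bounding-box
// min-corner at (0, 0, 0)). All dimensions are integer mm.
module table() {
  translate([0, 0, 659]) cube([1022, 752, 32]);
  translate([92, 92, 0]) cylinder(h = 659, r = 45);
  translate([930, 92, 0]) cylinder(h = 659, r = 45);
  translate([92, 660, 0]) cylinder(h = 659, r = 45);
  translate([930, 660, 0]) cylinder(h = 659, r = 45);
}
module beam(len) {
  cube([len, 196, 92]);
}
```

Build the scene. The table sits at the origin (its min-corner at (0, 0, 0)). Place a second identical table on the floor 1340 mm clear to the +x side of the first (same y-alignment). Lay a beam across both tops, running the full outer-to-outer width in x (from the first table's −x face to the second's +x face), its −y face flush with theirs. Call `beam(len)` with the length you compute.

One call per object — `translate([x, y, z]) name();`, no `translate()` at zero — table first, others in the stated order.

table();
translate([2362, 0, 0]) table();
translate([0, 0, 691]) beam(3384);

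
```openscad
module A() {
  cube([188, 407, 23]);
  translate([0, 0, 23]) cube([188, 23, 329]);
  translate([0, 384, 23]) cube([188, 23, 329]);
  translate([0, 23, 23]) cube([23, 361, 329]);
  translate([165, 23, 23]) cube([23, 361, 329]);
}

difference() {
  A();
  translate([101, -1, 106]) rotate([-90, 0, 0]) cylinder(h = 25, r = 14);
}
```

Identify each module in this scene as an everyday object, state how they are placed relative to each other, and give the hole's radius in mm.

The subtracted cylinder has r = 14 mm.

A is an open box. The open box has a circular hole through its front wall. The hole's radius is 14 mm.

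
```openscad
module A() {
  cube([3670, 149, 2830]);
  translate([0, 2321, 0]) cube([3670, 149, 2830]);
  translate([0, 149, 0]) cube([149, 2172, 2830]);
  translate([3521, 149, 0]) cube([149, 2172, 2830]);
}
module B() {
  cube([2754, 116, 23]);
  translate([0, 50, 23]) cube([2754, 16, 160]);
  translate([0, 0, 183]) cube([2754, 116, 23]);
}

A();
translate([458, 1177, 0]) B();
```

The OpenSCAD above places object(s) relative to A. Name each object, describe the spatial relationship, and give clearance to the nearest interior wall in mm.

A is a house frame. B is an I-beam. The I-beam sits inside the house frame, centred. The clearance to the nearest interior wall is 309 mm.

Clearances: x = 309, y = 1028; minimum 309 mm.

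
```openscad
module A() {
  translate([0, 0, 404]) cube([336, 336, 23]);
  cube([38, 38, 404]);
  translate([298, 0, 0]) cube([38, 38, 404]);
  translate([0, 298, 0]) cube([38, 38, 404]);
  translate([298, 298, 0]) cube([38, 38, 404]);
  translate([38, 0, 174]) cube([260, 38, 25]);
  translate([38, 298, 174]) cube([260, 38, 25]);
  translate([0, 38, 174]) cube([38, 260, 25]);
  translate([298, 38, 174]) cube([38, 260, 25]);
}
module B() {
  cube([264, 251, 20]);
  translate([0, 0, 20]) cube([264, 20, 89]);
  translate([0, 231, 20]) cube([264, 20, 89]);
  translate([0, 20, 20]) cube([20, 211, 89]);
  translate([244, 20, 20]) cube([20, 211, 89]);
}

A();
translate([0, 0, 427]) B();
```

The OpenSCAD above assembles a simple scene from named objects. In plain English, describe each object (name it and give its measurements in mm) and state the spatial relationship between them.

A is a simple wooden stool: a rectangular seat 336 mm (x) by 336 mm (y), 23 mm thick, top face at z = 427 mm, on four square legs, each 38×38 mm in cross-section. The legs rest on z = 0, each flush with a corner of the seat. Four stretchers, 38 mm wide and 25 mm tall, connect adjacent legs with their undersides at z = 174 mm, each running between the inner faces of the legs it joins and aligned with the legs' outer faces on the other axis.

B is an open-topped rectangular box: outside dimensions 264×251×109 mm, with a uniform wall and base thickness of 20 mm. The base is a full 264×251 slab on the floor; four walls sit on top of the base. The front and back walls (the −y and +y sides) span the full width; the two side walls fit between them.

The open box is on top of the stool.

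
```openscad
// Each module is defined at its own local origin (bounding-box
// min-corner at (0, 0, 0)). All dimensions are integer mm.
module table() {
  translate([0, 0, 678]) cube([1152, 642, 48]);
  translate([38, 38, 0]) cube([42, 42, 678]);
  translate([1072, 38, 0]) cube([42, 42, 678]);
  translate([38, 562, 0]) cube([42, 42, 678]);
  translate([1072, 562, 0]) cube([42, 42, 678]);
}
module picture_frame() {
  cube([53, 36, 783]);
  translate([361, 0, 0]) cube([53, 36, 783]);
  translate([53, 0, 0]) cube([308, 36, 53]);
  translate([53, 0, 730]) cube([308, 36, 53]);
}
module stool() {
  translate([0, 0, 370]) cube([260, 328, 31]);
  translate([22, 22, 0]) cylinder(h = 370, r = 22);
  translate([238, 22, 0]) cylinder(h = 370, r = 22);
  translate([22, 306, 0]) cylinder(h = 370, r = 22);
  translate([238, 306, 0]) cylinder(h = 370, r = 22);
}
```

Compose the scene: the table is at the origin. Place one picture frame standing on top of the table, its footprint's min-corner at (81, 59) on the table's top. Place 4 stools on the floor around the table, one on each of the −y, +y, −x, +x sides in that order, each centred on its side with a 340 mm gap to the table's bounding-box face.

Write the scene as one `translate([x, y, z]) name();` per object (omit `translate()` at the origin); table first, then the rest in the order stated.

table();
translate([81, 59, 726]) picture_frame();
translate([446, -668, 0]) stool();
translate([446, 982, 0]) stool();
translate([-600, 157, 0]) stool();
translate([1492, 157, 0]) stool();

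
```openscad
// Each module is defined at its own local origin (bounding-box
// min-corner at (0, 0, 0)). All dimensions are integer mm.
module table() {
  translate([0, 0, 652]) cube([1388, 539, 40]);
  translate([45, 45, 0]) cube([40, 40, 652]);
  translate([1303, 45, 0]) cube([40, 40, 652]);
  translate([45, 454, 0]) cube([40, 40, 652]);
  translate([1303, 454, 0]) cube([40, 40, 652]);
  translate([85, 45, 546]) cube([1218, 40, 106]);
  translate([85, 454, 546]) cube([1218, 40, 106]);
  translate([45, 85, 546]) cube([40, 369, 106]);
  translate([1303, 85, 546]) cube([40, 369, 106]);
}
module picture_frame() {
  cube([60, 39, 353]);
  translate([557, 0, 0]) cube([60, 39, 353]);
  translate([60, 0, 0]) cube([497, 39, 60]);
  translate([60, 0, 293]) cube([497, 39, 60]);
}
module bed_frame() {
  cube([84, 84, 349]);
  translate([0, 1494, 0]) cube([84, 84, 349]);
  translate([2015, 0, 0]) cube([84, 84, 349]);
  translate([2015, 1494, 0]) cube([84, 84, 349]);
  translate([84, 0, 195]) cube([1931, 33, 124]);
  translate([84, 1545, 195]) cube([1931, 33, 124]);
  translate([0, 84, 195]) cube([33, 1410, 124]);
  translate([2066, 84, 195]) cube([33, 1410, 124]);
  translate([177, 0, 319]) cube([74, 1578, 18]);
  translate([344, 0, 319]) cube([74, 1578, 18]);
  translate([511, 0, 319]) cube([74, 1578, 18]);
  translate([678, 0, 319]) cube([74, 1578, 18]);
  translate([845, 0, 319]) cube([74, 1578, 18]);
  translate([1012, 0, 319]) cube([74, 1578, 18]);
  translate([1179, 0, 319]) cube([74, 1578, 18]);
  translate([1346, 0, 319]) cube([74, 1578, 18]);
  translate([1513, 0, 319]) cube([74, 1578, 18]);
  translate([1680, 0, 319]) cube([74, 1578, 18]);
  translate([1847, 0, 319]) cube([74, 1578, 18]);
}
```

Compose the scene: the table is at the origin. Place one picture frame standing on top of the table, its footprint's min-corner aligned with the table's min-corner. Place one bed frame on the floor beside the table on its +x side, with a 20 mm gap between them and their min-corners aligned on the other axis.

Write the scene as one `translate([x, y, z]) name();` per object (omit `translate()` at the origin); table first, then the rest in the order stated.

table();
translate([0, 0, 692]) picture_frame();
translate([1408, 0, 0]) bed_frame();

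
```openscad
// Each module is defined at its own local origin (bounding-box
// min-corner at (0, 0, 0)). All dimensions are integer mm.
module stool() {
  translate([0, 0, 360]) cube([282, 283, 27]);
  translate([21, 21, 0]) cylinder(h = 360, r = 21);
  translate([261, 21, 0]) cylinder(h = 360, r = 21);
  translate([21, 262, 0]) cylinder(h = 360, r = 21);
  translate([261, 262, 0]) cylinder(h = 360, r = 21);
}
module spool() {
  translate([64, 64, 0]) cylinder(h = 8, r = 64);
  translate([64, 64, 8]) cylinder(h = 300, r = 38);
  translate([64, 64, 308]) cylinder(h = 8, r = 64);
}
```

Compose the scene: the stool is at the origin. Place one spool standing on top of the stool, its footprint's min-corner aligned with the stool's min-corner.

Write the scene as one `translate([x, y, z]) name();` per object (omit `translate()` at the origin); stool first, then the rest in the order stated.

stool();
translate([0, 0, 387]) spool();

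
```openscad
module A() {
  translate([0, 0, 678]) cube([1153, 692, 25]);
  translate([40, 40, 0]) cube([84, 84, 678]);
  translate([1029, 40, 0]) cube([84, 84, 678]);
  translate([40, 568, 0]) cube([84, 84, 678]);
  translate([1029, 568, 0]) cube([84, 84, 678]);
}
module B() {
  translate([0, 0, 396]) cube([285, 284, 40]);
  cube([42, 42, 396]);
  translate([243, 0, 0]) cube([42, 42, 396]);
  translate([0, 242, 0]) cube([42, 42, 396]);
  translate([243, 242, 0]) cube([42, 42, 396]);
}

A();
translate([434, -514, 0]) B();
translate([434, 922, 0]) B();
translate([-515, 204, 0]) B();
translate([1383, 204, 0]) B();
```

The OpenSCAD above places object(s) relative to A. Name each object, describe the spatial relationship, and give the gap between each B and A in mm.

Each stool's nearest face is 230 mm from the table's bounding box.

A is a table. B is a stool. Four stools sit around the table at the −y, +y, −x, +x sides. The gap between each stool and the table is 230 mm.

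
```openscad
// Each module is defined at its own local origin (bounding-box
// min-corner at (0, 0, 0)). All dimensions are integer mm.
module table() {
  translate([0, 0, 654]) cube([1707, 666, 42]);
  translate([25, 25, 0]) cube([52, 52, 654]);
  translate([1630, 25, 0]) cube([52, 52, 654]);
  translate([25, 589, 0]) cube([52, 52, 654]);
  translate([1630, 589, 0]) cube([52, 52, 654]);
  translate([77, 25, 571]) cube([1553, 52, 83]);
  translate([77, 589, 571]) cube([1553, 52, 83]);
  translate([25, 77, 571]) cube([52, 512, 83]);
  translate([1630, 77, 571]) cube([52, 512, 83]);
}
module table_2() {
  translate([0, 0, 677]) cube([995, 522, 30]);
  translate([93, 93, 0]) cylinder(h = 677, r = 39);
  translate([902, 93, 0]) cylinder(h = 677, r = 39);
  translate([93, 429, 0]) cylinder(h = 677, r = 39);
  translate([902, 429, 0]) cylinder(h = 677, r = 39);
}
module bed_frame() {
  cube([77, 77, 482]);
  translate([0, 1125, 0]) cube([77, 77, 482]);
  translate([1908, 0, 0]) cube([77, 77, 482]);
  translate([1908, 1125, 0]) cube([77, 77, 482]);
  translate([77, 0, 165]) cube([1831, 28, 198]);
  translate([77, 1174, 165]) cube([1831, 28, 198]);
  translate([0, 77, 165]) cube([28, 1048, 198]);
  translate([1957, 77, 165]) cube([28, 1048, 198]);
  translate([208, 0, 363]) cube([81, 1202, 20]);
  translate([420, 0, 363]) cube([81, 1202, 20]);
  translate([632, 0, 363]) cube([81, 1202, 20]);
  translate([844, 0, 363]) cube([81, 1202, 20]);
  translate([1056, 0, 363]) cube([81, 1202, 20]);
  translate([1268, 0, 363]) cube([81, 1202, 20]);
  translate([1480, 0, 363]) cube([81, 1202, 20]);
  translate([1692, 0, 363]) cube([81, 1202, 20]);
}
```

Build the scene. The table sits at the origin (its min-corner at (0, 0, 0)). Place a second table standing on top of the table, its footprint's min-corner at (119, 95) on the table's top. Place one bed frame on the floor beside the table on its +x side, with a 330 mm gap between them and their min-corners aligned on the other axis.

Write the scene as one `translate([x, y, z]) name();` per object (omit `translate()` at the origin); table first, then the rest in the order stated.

table();
translate([119, 95, 696]) table_2();
translate([2037, 0, 0]) bed_frame();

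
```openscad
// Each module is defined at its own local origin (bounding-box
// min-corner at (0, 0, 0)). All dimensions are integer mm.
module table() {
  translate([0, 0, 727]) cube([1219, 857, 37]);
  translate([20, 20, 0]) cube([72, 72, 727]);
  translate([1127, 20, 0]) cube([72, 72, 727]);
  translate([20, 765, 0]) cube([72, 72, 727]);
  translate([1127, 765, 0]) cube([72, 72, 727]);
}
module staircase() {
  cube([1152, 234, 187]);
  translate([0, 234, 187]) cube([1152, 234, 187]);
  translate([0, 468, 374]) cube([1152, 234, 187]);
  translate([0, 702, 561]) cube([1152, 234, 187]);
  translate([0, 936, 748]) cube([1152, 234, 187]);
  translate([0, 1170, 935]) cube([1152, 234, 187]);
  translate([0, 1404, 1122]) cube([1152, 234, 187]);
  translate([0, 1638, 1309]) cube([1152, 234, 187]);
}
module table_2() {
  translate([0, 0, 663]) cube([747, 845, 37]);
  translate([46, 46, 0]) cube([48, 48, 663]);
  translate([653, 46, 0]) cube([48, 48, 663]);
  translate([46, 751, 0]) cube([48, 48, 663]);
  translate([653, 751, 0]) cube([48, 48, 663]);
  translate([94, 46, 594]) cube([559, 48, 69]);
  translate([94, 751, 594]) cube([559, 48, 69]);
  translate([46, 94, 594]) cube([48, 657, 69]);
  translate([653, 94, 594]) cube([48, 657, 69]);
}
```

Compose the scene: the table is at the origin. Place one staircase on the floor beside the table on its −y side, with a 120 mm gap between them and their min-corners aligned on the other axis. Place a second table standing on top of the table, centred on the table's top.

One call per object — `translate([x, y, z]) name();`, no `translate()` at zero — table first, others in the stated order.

table();
translate([0, -1992, 0]) staircase();
translate([236, 6, 764]) table_2();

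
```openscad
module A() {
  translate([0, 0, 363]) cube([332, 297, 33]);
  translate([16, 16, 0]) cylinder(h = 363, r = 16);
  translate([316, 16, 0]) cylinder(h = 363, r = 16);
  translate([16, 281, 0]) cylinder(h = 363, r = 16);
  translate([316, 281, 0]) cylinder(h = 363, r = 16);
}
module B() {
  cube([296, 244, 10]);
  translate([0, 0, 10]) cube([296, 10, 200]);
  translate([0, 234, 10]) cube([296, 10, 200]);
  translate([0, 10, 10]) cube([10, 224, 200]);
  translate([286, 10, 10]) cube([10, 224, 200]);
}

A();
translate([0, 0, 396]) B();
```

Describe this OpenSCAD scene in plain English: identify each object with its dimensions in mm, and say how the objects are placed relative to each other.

A is a four-legged stool. The seat is a 332×297×33 mm slab whose top surface is at z = 396 mm; four round legs, each 32 mm in diameter, run from the floor (z = 0) to the underside of the seat, each leg's axis is inset half a diameter from the nearest pair of seat edges (so the leg's bounding box is flush with the corner).

B is an open-topped rectangular box: outside dimensions 296×244×210 mm, with a uniform wall and base thickness of 10 mm. The base is a full 296×244 slab on the floor; four walls sit on top of the base. The front and back walls (the −y and +y sides) span the full width; the two side walls fit between them.

The open box is on top of the stool.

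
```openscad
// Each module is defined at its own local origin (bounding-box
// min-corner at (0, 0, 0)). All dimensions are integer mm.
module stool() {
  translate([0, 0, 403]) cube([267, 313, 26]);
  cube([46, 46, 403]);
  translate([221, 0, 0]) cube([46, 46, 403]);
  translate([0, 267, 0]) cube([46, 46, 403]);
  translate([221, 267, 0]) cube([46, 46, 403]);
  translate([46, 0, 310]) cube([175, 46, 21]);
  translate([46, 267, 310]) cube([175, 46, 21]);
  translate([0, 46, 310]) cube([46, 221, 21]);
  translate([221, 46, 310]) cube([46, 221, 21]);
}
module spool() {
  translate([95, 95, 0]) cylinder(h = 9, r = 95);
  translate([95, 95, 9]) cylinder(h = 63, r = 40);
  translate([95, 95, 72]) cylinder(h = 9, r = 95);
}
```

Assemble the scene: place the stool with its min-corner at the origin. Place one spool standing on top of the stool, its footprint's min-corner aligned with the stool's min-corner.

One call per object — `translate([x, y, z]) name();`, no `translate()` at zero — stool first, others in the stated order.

stool();
translate([0, 0, 429]) spool();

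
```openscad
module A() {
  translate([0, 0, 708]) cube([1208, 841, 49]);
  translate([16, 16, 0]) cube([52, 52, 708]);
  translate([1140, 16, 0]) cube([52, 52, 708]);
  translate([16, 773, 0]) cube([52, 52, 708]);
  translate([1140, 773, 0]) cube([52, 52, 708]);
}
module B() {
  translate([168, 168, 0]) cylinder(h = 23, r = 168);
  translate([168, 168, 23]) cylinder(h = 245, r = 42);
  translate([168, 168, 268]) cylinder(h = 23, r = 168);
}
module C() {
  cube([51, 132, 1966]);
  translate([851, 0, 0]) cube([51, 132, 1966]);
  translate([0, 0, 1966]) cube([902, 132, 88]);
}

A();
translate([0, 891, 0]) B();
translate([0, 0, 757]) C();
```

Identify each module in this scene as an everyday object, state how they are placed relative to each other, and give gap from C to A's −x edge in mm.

A is a table. B is a spool. C is a door frame. The spool is on the floor beside the table on its +y side. The door frame is on top of the table. The gap from the door frame to the table's −x edge is 0 mm.

The door frame's min-x is at 0; the table's min-x is 0; gap = 0 mm.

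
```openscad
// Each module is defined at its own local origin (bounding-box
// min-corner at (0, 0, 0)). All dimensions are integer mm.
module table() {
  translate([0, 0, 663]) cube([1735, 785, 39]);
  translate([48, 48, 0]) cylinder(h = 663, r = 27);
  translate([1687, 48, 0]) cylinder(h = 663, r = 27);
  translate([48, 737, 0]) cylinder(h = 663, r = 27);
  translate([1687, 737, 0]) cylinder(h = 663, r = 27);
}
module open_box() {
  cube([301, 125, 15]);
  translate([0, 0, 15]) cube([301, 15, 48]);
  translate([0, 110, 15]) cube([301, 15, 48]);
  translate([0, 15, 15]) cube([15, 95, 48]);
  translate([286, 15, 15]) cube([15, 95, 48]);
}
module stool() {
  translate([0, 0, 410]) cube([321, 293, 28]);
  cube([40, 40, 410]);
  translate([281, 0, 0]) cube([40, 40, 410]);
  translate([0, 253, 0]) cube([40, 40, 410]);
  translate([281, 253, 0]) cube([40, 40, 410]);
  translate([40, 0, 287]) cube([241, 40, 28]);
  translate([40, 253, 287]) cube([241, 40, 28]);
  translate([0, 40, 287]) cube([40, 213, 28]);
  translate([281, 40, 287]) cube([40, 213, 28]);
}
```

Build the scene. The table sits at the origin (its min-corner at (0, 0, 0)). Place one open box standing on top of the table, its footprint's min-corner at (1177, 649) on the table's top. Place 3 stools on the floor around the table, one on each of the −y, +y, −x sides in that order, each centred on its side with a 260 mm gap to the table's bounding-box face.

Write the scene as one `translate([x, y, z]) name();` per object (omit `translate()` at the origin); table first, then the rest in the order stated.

table();
translate([1177, 649, 702]) open_box();
translate([707, -553, 0]) stool();
translate([707, 1045, 0]) stool();
translate([-581, 246, 0]) stool();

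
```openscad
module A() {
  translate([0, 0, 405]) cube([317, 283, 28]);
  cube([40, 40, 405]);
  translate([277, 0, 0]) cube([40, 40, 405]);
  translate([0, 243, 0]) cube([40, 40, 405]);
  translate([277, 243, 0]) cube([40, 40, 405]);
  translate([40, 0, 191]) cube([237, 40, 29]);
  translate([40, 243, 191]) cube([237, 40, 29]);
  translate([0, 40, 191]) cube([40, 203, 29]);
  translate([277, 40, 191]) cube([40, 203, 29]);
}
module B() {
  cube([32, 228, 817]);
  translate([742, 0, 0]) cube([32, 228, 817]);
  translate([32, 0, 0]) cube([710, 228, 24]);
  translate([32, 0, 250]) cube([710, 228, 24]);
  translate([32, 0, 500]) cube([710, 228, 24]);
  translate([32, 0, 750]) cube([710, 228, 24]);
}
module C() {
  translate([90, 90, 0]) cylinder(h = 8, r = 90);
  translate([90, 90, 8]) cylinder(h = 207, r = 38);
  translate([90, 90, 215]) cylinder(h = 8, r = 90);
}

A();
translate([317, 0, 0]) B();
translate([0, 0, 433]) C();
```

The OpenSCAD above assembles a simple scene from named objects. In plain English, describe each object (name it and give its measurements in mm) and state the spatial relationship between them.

A is a simple wooden stool: a rectangular seat 317 mm (x) by 283 mm (y), 28 mm thick, top face at z = 433 mm, on four square legs, each 40×40 mm in cross-section. The legs rest on z = 0, each flush with a corner of the seat. Four stretchers, 40 mm wide and 29 mm tall, connect adjacent legs with their undersides at z = 191 mm, each running between the inner faces of the legs it joins and aligned with the legs' outer faces on the other axis.

B is a bookshelf 774 mm wide overall, 228 mm deep and 817 mm tall. The two sides are 32 mm thick vertical panels. 4 horizontal shelves of 24 mm thickness span between the inner faces of the sides; the lowest shelf sits on the floor and shelves are stacked with a clear vertical gap of 226 mm between each pair.

C is a spool: two coaxial disc flanges of radius 90 mm and thickness 8 mm, joined by a core cylinder of radius 38 mm and height 207 mm. The lower flange rests on z = 0 and the three cylinders share a vertical axis.

The bookshelf is against the stool's +x side, with their −y faces flush. The spool is on top of the stool.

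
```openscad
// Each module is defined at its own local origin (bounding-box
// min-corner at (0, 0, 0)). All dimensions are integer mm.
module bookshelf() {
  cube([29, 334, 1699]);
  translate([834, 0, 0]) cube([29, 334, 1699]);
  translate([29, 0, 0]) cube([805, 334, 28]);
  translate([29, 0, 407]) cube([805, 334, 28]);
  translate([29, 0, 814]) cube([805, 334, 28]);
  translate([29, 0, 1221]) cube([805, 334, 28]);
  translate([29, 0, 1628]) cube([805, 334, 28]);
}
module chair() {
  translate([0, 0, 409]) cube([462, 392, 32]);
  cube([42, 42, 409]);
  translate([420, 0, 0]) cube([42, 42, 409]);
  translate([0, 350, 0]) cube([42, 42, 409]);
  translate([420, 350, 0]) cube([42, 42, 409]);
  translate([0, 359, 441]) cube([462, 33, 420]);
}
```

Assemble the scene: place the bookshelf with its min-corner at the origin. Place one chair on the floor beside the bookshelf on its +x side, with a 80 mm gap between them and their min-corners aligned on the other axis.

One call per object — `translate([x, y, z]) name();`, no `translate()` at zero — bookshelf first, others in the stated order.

bookshelf();
translate([943, 0, 0]) chair();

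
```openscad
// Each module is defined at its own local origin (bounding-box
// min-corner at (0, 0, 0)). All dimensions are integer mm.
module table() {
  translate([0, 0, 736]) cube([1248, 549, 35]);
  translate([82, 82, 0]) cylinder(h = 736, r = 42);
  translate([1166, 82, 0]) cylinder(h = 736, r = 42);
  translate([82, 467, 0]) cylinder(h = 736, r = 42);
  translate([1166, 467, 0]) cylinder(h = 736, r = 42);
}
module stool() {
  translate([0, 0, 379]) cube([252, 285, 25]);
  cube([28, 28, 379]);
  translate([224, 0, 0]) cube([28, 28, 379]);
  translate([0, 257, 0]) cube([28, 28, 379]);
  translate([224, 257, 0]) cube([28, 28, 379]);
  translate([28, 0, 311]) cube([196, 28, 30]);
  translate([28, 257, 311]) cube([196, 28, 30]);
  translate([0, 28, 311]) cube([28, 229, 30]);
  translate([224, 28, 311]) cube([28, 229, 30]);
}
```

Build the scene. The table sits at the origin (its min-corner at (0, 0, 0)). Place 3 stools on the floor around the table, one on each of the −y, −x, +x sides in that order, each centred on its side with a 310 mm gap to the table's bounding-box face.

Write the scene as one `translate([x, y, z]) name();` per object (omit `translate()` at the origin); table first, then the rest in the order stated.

table();
translate([498, -595, 0]) stool();
translate([-562, 132, 0]) stool();
translate([1558, 132, 0]) stool();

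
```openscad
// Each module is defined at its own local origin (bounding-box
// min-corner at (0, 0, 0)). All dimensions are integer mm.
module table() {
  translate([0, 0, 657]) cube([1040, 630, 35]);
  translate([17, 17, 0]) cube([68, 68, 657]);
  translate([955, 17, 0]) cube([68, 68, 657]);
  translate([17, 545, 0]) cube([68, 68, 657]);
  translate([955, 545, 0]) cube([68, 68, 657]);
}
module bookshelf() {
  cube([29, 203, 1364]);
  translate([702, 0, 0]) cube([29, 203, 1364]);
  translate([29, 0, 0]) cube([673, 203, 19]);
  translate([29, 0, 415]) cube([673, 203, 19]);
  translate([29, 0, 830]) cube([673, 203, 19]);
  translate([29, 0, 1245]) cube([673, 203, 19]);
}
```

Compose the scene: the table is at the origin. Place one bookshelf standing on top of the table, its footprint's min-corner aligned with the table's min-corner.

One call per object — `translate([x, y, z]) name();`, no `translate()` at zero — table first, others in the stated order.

table();
translate([0, 0, 692]) bookshelf();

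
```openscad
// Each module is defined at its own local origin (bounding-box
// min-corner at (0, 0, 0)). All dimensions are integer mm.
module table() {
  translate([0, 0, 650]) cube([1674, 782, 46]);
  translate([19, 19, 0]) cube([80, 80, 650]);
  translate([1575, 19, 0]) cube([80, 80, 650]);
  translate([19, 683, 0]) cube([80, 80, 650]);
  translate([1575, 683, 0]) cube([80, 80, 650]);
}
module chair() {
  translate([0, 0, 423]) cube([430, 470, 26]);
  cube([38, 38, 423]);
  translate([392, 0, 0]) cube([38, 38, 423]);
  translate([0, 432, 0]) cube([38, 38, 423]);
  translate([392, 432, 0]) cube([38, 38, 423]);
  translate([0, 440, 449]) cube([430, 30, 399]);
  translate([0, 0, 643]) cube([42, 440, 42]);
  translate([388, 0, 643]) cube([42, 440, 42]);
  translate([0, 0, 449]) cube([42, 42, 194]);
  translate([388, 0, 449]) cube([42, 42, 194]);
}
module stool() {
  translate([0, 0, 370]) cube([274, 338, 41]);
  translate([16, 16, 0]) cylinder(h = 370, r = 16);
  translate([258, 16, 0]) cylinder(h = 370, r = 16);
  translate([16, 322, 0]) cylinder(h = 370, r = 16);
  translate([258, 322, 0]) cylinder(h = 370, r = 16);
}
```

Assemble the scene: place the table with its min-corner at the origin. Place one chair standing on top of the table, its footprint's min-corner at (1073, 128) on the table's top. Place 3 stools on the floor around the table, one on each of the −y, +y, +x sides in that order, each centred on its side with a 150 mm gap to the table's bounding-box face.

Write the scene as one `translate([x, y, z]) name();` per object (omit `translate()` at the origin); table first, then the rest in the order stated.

table();
translate([1073, 128, 696]) chair();
translate([700, -488, 0]) stool();
translate([700, 932, 0]) stool();
translate([1824, 222, 0]) stool();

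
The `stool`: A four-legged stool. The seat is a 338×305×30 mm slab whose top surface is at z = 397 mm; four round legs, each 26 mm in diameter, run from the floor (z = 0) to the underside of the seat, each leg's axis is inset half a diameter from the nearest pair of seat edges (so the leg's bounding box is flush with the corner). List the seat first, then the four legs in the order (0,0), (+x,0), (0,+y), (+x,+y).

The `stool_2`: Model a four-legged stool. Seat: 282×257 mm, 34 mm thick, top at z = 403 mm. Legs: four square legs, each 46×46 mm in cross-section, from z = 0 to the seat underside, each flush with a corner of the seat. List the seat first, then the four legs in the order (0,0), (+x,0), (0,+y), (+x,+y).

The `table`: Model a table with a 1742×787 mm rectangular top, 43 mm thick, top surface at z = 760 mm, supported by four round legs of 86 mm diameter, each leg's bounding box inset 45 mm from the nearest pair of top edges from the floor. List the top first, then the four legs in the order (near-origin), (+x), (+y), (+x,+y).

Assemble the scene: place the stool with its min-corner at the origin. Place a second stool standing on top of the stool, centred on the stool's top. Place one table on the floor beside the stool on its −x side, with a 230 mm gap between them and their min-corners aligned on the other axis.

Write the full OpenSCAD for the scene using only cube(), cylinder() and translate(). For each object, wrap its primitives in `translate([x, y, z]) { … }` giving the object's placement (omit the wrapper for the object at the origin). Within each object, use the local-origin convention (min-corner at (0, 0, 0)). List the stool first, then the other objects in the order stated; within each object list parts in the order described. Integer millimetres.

translate([0, 0, 367]) cube([338, 305, 30]);
translate([13, 13, 0]) cylinder(h = 367, r = 13);
translate([325, 13, 0]) cylinder(h = 367, r = 13);
translate([13, 292, 0]) cylinder(h = 367, r = 13);
translate([325, 292, 0]) cylinder(h = 367, r = 13);
translate([28, 24, 397]) {
  translate([0, 0, 369]) cube([282, 257, 34]);
  cube([46, 46, 369]);
  translate([236, 0, 0]) cube([46, 46, 369]);
  translate([0, 211, 0]) cube([46, 46, 369]);
  translate([236, 211, 0]) cube([46, 46, 369]);
}
translate([-1972, 0, 0]) {
  translate([0, 0, 717]) cube([1742, 787, 43]);
  translate([88, 88, 0]) cylinder(h = 717, r = 43);
  translate([1654, 88, 0]) cylinder(h = 717, r = 43);
  translate([88, 699, 0]) cylinder(h = 717, r = 43);
  translate([1654, 699, 0]) cylinder(h = 717, r = 43);
}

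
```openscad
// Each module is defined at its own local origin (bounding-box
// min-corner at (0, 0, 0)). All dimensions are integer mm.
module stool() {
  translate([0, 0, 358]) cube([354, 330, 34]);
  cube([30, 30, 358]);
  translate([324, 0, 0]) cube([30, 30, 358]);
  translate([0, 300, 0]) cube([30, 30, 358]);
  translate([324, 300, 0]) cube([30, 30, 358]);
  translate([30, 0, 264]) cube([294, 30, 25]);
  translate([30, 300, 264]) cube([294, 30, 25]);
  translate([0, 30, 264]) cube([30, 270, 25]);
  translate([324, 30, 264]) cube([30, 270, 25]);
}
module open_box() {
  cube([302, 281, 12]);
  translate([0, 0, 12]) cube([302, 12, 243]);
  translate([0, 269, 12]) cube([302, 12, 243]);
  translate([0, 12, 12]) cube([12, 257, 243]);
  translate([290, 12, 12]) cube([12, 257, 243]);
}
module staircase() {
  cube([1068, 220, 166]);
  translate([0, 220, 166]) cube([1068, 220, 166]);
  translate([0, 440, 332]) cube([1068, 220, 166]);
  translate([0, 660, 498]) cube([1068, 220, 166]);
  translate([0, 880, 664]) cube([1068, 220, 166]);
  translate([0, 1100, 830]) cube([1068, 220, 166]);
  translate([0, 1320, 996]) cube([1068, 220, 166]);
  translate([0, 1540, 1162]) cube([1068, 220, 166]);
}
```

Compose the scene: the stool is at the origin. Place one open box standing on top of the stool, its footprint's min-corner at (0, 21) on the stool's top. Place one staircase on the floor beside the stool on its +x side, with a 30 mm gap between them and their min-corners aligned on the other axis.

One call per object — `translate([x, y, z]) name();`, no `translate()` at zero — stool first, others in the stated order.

stool();
translate([0, 21, 392]) open_box();
translate([384, 0, 0]) staircase();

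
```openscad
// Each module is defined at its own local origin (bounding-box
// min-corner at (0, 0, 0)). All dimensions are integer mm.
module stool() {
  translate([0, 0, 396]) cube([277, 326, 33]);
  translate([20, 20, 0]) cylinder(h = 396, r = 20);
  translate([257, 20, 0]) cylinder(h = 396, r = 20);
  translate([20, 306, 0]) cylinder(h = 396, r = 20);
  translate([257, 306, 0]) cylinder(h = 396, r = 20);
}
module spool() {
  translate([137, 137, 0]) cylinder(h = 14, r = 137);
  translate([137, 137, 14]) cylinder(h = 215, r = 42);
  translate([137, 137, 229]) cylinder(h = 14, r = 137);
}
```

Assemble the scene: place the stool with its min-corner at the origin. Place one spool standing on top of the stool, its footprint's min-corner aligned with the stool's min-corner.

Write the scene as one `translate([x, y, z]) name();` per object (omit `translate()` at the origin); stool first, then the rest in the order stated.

stool();
translate([0, 0, 429]) spool();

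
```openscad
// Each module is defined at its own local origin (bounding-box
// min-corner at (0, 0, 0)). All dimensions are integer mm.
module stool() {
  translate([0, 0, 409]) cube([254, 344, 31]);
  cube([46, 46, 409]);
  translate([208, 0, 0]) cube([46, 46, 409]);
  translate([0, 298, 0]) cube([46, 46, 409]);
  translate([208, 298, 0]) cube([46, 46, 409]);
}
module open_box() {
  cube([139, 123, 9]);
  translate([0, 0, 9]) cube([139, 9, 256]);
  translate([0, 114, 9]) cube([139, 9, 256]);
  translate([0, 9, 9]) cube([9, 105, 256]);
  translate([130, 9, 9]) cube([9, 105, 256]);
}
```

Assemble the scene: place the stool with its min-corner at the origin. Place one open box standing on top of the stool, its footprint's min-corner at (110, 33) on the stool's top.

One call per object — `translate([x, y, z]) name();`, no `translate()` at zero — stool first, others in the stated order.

stool();
translate([110, 33, 440]) open_box();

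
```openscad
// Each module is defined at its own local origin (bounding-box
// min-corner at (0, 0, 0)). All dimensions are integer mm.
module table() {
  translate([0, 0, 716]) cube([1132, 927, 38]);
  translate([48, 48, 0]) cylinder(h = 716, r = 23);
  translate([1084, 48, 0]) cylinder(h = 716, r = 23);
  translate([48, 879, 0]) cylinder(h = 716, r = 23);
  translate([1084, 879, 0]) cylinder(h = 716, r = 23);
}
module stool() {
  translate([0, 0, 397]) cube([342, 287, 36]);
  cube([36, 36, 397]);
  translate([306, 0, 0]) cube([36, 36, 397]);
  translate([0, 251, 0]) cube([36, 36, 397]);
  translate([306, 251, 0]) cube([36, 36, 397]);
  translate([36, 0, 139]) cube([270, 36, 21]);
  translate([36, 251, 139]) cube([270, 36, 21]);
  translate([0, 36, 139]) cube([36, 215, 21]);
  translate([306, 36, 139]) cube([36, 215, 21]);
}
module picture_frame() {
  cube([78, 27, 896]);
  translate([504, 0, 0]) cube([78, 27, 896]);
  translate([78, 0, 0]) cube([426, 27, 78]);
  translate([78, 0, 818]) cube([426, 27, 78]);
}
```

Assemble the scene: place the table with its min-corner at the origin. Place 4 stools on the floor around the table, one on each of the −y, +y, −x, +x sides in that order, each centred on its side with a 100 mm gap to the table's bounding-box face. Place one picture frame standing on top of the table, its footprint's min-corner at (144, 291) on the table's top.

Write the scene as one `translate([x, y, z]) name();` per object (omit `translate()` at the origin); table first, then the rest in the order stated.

table();
translate([395, -387, 0]) stool();
translate([395, 1027, 0]) stool();
translate([-442, 320, 0]) stool();
translate([1232, 320, 0]) stool();
translate([144, 291, 754]) picture_frame();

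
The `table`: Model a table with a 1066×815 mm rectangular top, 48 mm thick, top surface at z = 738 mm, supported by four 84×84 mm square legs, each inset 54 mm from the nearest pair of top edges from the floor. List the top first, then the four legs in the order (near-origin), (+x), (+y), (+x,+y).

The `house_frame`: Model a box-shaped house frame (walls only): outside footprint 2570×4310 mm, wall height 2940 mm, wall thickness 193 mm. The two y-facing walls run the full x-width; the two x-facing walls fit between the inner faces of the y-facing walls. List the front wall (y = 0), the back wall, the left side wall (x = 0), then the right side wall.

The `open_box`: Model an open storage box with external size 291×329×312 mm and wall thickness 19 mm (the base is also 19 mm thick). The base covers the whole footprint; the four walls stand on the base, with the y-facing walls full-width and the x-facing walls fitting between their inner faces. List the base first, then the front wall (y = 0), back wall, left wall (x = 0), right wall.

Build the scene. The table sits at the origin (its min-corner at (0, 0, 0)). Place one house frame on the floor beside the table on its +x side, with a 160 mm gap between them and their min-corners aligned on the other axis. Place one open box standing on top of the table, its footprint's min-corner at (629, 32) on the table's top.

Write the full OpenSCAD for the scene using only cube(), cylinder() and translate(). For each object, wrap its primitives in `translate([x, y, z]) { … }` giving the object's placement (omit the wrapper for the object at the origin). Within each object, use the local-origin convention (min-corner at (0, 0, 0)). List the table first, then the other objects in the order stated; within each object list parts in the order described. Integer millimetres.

translate([0, 0, 690]) cube([1066, 815, 48]);
translate([54, 54, 0]) cube([84, 84, 690]);
translate([928, 54, 0]) cube([84, 84, 690]);
translate([54, 677, 0]) cube([84, 84, 690]);
translate([928, 677, 0]) cube([84, 84, 690]);
translate([1226, 0, 0]) {
  cube([2570, 193, 2940]);
  translate([0, 4117, 0]) cube([2570, 193, 2940]);
  translate([0, 193, 0]) cube([193, 3924, 2940]);
  translate([2377, 193, 0]) cube([193, 3924, 2940]);
}
translate([629, 32, 738]) {
  cube([291, 329, 19]);
  translate([0, 0, 19]) cube([291, 19, 293]);
  translate([0, 310, 19]) cube([291, 19, 293]);
  translate([0, 19, 19]) cube([19, 291, 293]);
  translate([272, 19, 19]) cube([19, 291, 293]);
}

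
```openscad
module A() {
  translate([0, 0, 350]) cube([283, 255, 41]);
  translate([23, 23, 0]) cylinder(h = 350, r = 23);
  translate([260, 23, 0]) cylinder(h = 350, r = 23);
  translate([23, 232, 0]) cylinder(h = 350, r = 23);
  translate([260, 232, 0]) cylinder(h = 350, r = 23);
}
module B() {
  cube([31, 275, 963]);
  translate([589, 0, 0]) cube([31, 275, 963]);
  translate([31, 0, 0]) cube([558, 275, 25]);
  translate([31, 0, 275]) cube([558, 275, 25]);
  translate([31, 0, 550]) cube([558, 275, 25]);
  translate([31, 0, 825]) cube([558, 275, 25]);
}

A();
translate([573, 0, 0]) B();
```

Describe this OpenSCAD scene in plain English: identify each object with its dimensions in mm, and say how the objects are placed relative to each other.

A is a four-legged stool. The seat is 283×255 mm, 41 mm thick, top at z = 391 mm. It stands on four round legs, each 46 mm in diameter, from z = 0 to the seat underside, each leg's axis is inset half a diameter from the nearest pair of seat edges (so the leg's bounding box is flush with the corner).

B is an open bookshelf. Two side panels, each 31 mm thick, 275 mm deep and 963 mm tall, stand 620 mm apart (outside-to-outside). Between them sit 4 shelves, each 25 mm thick and 275 mm deep, spanning the full gap between the sides. The bottom shelf rests on the floor (its underside at z = 0) and the clear gap between one shelf's top and the next shelf's underside is 250 mm.

The bookshelf is on the floor beside the stool on its +x side.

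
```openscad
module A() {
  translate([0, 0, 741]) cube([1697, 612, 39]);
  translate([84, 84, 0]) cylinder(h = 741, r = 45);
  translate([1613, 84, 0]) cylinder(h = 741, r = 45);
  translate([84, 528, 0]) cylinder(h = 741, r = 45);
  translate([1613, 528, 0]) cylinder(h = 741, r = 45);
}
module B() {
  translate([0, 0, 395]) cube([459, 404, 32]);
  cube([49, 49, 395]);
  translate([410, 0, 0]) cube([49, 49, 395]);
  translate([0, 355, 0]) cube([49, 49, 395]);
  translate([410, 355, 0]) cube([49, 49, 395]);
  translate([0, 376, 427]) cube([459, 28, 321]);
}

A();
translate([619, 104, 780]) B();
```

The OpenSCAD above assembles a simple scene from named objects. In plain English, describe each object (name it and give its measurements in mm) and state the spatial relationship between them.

A is a table with a 1697×612 mm rectangular top, 39 mm thick, top surface at z = 780 mm, supported by four round legs of 90 mm diameter, each leg's bounding box inset 39 mm from the nearest pair of top edges, running from the floor.

B is a chair. The seat is a 459×404×32 mm slab with its top at z = 427 mm, on four 49×49 mm corner legs (flush with the seat edges, standing on z = 0). A flat backrest 28 mm thick, 321 mm tall, spans the full seat width and rises from the seat top along its +y edge, rear face flush with the rear of the seat.

The chair is on top of the table, centred.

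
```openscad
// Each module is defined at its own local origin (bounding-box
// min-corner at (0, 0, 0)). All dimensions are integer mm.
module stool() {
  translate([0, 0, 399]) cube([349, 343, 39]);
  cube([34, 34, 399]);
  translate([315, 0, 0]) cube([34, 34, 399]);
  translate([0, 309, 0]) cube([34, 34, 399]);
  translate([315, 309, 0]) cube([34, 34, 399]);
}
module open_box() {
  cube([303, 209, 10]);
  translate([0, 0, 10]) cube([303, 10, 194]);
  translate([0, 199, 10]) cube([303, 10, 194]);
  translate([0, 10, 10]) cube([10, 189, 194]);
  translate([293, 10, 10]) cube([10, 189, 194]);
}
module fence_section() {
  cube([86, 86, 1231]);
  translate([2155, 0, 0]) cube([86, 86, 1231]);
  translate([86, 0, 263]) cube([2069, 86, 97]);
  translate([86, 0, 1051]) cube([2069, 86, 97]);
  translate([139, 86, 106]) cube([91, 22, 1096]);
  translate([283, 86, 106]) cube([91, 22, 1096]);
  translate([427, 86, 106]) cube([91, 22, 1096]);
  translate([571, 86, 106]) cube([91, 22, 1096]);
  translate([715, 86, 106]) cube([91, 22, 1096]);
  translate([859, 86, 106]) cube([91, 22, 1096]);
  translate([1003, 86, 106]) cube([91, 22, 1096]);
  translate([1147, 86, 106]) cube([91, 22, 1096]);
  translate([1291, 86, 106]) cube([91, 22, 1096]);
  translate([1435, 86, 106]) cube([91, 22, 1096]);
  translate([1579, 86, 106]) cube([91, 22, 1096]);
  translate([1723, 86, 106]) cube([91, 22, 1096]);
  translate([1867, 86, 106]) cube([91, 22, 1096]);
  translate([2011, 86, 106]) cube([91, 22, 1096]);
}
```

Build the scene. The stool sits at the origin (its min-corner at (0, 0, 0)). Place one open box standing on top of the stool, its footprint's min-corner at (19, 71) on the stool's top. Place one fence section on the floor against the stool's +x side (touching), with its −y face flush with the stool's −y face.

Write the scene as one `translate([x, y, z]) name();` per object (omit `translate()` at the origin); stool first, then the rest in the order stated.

stool();
translate([19, 71, 438]) open_box();
translate([349, 0, 0]) fence_section();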